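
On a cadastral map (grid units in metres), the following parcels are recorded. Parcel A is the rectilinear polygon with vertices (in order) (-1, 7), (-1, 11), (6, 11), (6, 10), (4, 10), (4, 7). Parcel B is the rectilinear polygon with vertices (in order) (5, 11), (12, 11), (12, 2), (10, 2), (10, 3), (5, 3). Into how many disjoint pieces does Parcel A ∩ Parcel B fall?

1

Parcel A ∩ Parcel B is a single connected region.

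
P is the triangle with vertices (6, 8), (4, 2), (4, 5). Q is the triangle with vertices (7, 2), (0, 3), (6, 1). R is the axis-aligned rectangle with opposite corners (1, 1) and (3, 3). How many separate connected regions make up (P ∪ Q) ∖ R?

(P ∪ Q) ∖ R splits into 2 disjoint pieces (area 6.1136, area 0.0952).

2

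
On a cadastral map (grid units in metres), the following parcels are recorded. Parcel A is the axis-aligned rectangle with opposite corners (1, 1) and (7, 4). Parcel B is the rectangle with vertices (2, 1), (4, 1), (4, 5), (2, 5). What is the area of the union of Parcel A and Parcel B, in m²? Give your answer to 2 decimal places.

20.00

By inclusion–exclusion:
Individual areas: |Parcel A| = 18, |Parcel B| = 8.
|Parcel A∩Parcel B|: x∈[2,4], y∈[1,4] → 2·3 = 6.
|Parcel A ∪ Parcel B| = 26 − 6 = 20.00.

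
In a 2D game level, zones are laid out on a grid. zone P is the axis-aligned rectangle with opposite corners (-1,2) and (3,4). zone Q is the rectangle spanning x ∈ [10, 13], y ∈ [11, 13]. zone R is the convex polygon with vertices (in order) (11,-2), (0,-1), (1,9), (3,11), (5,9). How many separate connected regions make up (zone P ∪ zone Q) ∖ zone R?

2

(zone P ∪ zone Q) ∖ zone R splits into 2 disjoint pieces (area 2.8, area 6).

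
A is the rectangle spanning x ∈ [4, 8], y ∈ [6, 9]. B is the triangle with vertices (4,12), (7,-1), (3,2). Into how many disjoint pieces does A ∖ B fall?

1

A ∖ B is a single connected region.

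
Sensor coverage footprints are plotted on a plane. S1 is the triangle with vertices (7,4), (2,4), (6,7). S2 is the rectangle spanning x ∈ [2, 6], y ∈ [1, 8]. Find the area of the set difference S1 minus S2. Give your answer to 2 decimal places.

|S1| = 7.5, |S1∩S2| = 6.
|S1 ∖ S2| = |S1| − |S1∩S2| = 7.5 − 6 = 1.50.

1.50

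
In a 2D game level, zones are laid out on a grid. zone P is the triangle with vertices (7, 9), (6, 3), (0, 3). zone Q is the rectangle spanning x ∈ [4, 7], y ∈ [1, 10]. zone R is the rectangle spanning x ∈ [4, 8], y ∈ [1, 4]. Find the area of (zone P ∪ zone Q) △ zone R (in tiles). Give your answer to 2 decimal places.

|zone P ∪ zone Q| = 33.8571.
|(zone P ∪ zone Q) ∩ zone R| = 9.
|(zone P ∪ zone Q) △ zone R| = 33.8571 + 12 − 18 = 27.86.

27.86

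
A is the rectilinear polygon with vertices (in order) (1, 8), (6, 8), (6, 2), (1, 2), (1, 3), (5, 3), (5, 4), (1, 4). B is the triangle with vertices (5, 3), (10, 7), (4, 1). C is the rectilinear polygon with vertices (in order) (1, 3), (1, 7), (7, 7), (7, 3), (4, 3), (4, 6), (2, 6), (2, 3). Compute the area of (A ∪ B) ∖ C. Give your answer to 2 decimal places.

|A ∪ B| = 27.85.
|(A ∪ B) ∩ C| = 12.7.
|(A ∪ B) ∖ C| = 27.85 − 12.7 = 15.15.

15.15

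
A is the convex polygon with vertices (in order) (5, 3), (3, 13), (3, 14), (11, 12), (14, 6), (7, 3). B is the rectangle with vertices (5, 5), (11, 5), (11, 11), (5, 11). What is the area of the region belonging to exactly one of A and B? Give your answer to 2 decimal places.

|A| = 77.5, |B| = 36, |A∩B| = 36.
|A △ B| = |A| + |B| − 2·|A∩B| = 77.5 + 36 − 72 = 41.50.

41.50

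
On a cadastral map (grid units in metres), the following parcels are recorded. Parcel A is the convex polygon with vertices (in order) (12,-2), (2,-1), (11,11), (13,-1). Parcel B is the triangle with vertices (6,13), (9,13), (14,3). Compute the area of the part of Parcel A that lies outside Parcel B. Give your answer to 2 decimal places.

|Parcel A| = 71.5, |Parcel A∩Parcel B| = 4.2973.
|Parcel A ∖ Parcel B| = |Parcel A| − |Parcel A∩Parcel B| = 71.5 − 4.2973 = 67.20.

67.20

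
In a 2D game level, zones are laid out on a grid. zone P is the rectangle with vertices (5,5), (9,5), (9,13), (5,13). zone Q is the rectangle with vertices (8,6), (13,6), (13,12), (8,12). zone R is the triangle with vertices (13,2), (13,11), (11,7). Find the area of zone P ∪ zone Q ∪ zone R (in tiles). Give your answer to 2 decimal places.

59.20

By inclusion–exclusion:
Individual areas: |zone P| = 32, |zone Q| = 30, |zone R| = 9.
|zone P∩zone Q|: x∈[8,9], y∈[6,12] → 1·6 = 6.
|zone P∩zone R| = 0.
|zone Q∩zone R| = 5.8.
|zone P∩zone Q∩zone R| = 0.
|zone P ∪ zone Q ∪ zone R| = 71 − 11.8 + 0 = 59.20.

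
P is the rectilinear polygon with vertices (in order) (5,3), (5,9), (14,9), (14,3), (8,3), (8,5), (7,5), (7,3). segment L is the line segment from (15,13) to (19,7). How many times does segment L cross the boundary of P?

The segment lies entirely outside P and never meets its boundary.

0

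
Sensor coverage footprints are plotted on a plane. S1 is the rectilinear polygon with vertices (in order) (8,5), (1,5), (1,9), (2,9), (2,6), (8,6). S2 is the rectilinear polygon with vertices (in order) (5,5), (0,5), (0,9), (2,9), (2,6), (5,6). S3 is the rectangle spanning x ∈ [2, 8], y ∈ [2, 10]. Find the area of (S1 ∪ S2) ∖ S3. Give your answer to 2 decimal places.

8.00

|S1 ∪ S2| = 14.
|(S1 ∪ S2) ∩ S3| = 6.
|(S1 ∪ S2) ∖ S3| = 14 − 6 = 8.00.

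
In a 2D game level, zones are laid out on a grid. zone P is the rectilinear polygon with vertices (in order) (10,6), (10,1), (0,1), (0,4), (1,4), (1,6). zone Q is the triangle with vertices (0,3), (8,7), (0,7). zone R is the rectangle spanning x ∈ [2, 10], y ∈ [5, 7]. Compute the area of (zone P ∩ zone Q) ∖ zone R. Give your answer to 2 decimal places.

|zone P ∩ zone Q| = 7.
|(zone P ∩ zone Q) ∩ zone R| = 3.
|(zone P ∩ zone Q) ∖ zone R| = 7 − 3 = 4.00.

4.00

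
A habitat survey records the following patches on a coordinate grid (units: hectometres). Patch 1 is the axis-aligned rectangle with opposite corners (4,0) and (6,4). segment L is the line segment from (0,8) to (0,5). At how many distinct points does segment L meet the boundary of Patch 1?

The segment lies entirely outside Patch 1 and never meets its boundary.

0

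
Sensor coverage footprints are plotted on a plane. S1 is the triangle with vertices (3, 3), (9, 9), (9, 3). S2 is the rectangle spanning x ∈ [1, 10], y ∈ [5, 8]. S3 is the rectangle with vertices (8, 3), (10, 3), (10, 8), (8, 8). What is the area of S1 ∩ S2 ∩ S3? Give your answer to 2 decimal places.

3.00

The intersection is the polygon with vertices (9,8), (9,5), (8,5), (8,8).
By the shoelace formula its area is 3.00.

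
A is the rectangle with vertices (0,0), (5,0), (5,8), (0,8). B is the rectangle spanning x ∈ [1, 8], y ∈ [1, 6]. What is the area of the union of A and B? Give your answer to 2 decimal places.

55.00

By inclusion–exclusion:
Individual areas: |A| = 40, |B| = 35.
|A∩B|: x∈[1,5], y∈[1,6] → 4·5 = 20.
|A ∪ B| = 75 − 20 = 55.00.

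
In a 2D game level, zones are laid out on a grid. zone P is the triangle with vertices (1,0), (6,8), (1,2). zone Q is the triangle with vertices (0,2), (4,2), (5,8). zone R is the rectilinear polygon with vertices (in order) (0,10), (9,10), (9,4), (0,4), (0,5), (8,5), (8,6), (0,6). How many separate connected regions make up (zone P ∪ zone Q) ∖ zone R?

(zone P ∪ zone Q) ∖ zone R splits into 2 disjoint pieces (area 7.9167, area 1.6742).

2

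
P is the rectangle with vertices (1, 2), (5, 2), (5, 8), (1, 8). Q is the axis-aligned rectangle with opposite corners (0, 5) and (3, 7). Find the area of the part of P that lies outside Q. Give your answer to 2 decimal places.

|P∩Q|: x∈[1,3], y∈[5,7] → 2·2 = 4.
|P| = 24.
|P ∖ Q| = |P| − |P∩Q| = 24 − 4 = 20.00.

20.00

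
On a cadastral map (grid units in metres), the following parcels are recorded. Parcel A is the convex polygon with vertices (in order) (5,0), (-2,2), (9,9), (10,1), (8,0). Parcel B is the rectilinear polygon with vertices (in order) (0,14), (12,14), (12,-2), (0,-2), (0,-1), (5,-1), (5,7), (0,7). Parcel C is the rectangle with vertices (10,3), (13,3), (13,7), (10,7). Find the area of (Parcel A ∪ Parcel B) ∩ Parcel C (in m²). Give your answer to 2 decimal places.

The region (Parcel A ∪ Parcel B) ∩ Parcel C is the polygon with vertices (12,3), (10,3), (10,7), (12,7).
By the shoelace formula its area is 8.00.

8.00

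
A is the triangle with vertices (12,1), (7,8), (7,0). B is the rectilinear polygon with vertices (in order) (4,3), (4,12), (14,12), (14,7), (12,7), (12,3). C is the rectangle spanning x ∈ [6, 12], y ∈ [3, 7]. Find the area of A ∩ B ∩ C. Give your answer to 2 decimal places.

The intersection is the polygon with vertices (10.571,3), (7,3), (7,7), (7.714,7).
By the shoelace formula its area is 8.57.

8.57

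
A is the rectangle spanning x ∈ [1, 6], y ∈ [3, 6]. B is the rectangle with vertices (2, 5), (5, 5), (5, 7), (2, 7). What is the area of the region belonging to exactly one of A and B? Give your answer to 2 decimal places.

|A∩B|: x∈[2,5], y∈[5,6] → 3·1 = 3.
|A △ B| = |A| + |B| − 2·|A∩B| = 15 + 6 − 6 = 15.00.

15.00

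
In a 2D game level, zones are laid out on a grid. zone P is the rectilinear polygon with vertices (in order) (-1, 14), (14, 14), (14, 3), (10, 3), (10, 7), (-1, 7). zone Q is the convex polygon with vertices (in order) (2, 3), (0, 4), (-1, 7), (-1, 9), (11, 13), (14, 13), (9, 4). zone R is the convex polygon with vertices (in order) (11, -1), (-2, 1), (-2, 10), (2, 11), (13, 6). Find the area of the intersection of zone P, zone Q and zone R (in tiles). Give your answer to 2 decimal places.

24.86

The intersection is the polygon with vertices (-1,7), (-1,9), (3.269,10.423), (10.694,7.048), (10,5.8), (10,7).
By the shoelace formula its area is 24.86.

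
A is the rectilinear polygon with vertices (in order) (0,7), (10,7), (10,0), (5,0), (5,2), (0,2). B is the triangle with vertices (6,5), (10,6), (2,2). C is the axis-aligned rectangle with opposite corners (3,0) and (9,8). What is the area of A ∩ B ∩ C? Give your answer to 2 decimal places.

The intersection is the polygon with vertices (3,2.5), (3,2.75), (6,5), (9,5.75), (9,5.5).
By the shoelace formula its area is 3.75.

3.75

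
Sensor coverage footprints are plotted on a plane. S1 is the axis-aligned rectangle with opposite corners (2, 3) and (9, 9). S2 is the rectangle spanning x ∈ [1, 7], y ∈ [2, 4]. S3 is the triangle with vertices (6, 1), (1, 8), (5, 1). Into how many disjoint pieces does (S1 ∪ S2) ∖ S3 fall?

2

(S1 ∪ S2) ∖ S3 splits into 2 disjoint pieces (area 39.4429, area 7.1607).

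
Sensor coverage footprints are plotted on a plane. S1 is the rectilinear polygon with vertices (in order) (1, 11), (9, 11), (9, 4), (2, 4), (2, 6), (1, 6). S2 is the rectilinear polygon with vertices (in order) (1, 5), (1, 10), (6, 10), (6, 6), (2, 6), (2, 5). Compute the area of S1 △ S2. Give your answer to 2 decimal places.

35.00

|S1| = 54, |S2| = 21, |S1∩S2| = 20.
|S1 △ S2| = |S1| + |S2| − 2·|S1∩S2| = 54 + 21 − 40 = 35.00.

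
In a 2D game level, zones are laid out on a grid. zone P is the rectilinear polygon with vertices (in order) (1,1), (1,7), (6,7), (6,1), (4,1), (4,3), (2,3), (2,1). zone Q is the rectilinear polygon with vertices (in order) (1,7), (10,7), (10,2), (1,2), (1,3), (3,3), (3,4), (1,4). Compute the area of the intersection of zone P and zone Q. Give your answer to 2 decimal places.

21.00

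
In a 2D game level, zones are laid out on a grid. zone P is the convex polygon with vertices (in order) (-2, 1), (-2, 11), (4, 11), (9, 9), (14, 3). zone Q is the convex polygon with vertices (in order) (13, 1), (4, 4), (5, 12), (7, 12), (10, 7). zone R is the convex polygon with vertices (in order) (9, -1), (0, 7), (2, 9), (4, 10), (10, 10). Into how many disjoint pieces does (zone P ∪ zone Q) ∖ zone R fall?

(zone P ∪ zone Q) ∖ zone R splits into 2 disjoint pieces (area 51.1715, area 15.9605).

2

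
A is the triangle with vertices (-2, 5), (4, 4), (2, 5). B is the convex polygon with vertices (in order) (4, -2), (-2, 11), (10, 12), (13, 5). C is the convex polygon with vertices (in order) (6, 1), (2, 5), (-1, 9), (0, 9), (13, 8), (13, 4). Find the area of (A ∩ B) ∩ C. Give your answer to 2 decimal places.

The region (A ∩ B) ∩ C is the polygon with vertices (4,4), (2.8,4.2), (2,5).
By the shoelace formula its area is 0.40.

0.40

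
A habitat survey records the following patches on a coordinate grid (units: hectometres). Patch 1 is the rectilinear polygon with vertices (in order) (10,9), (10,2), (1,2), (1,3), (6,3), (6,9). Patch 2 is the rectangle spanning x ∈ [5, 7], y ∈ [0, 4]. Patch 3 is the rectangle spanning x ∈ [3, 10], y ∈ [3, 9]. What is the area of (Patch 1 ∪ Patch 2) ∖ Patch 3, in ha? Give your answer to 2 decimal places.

13.00

|Patch 1 ∪ Patch 2| = 38.
|(Patch 1 ∪ Patch 2) ∩ Patch 3| = 25.
|(Patch 1 ∪ Patch 2) ∖ Patch 3| = 38 − 25 = 13.00.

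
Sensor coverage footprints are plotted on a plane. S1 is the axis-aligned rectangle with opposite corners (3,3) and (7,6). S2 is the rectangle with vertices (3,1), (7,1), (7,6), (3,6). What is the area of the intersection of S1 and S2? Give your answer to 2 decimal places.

12.00

|S1∩S2|: x∈[3,7], y∈[3,6] → 4·3 = 12.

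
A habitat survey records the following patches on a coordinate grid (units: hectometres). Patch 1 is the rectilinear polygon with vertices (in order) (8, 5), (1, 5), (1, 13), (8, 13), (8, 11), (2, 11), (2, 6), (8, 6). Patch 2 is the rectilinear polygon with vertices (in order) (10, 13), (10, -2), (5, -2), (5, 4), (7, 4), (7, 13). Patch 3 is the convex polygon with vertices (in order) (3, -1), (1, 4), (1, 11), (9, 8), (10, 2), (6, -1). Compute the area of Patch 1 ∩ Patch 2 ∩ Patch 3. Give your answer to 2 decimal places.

1.00

The intersection is the polygon with vertices (7,6), (8,6), (8,5), (7,5).
By the shoelace formula its area is 1.00.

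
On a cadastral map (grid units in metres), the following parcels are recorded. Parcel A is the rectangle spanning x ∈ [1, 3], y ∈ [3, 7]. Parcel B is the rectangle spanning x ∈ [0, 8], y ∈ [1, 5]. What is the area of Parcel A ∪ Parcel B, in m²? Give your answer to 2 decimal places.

36.00

By inclusion–exclusion:
Individual areas: |Parcel A| = 8, |Parcel B| = 32.
|Parcel A∩Parcel B|: x∈[1,3], y∈[3,5] → 2·2 = 4.
|Parcel A ∪ Parcel B| = 40 − 4 = 36.00.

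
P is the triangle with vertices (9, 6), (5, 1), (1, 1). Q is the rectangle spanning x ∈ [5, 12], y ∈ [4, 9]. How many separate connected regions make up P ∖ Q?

1

P ∖ Q is a single connected region.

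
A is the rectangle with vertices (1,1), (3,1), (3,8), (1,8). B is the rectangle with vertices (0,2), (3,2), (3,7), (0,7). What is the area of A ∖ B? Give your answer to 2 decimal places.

|A∩B|: x∈[1,3], y∈[2,7] → 2·5 = 10.
|A| = 14.
|A ∖ B| = |A| − |A∩B| = 14 − 10 = 4.00.

4.00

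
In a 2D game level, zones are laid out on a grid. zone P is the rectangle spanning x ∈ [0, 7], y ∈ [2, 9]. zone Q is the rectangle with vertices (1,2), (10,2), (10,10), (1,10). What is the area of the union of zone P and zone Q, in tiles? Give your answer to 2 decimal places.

By inclusion–exclusion:
Individual areas: |zone P| = 49, |zone Q| = 72.
|zone P∩zone Q|: x∈[1,7], y∈[2,9] → 6·7 = 42.
|zone P ∪ zone Q| = 121 − 42 = 79.00.

79.00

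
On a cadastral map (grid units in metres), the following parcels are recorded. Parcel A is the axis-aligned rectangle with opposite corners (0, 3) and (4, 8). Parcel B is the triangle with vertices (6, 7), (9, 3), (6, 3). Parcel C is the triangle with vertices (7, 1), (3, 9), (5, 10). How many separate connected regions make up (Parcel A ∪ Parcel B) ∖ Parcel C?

(Parcel A ∪ Parcel B) ∖ Parcel C splits into 2 disjoint pieces (area 19.75, area 5.3056).

2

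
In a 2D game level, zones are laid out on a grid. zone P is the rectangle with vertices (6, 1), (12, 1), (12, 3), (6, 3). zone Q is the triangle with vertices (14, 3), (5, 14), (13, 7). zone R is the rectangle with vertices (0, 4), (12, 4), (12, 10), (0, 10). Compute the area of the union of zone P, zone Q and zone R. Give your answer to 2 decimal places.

90.59

By inclusion–exclusion:
Individual areas: |zone P| = 12, |zone Q| = 12.5, |zone R| = 72.
|zone P∩zone Q| = 0.
|zone P∩zone R| = 0 (no overlap).
|zone Q∩zone R| = 5.9095.
|zone P∩zone Q∩zone R| = 0.
|zone P ∪ zone Q ∪ zone R| = 96.5 − 5.9095 + 0 = 90.59.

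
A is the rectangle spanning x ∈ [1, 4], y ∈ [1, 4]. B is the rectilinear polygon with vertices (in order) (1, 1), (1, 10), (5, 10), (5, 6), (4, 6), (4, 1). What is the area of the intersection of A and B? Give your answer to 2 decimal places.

The intersection is the polygon with vertices (4,1), (1,1), (1,4), (4,4).
By the shoelace formula its area is 9.00.

9.00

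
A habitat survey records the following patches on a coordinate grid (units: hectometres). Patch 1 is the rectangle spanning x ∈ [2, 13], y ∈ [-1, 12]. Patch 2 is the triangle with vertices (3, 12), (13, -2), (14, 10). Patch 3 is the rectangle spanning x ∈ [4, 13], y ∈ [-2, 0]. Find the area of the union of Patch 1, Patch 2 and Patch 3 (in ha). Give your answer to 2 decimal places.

By inclusion–exclusion:
Individual areas: |Patch 1| = 143, |Patch 2| = 67, |Patch 3| = 18.
|Patch 1∩Patch 2| = 60.5519.
|Patch 1∩Patch 3|: x∈[4,13], y∈[-1,0] → 9·1 = 9.
|Patch 2∩Patch 3| = 1.4286.
|Patch 1∩Patch 2∩Patch 3| = 1.0714.
|Patch 1 ∪ Patch 2 ∪ Patch 3| = 228 − 70.9805 + 1.0714 = 158.09.

158.09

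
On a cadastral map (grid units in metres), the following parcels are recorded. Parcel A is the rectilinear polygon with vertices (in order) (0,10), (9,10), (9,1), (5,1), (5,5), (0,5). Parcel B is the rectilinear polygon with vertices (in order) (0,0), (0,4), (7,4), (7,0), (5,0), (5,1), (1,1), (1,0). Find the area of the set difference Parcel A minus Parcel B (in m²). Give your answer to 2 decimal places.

|Parcel A| = 61, |Parcel A∩Parcel B| = 6.
|Parcel A ∖ Parcel B| = |Parcel A| − |Parcel A∩Parcel B| = 61 − 6 = 55.00.

55.00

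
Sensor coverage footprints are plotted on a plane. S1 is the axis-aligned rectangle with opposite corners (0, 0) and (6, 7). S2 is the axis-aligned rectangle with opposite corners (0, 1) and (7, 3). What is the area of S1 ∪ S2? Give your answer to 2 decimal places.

By inclusion–exclusion:
Individual areas: |S1| = 42, |S2| = 14.
|S1∩S2|: x∈[0,6], y∈[1,3] → 6·2 = 12.
|S1 ∪ S2| = 56 − 12 = 44.00.

44.00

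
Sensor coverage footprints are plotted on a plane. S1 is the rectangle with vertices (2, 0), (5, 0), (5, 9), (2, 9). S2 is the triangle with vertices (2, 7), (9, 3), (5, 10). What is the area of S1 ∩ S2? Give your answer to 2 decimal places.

The intersection is the polygon with vertices (5,9), (5,5.286), (2,7), (4,9).
By the shoelace formula its area is 6.57.

6.57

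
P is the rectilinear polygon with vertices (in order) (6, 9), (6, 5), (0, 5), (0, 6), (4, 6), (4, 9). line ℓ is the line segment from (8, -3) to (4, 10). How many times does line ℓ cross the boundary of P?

2

The segment meets the boundary at (4.308,9), (5.538,5).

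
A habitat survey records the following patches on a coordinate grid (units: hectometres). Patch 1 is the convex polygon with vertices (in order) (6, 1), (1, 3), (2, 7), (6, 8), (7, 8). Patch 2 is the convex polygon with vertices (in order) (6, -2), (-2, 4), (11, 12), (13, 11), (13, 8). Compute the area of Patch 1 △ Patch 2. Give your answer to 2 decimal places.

70.38

|Patch 1| = 28.5, |Patch 2| = 98, |Patch 1∩Patch 2| = 28.0604.
|Patch 1 △ Patch 2| = |Patch 1| + |Patch 2| − 2·|Patch 1∩Patch 2| = 28.5 + 98 − 56.1208 = 70.38.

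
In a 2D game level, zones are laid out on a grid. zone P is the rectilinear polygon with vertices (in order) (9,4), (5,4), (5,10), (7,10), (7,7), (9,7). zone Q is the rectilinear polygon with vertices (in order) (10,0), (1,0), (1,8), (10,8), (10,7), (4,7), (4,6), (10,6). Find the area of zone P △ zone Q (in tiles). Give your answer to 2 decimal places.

|zone P| = 18, |zone Q| = 66, |zone P∩zone Q| = 10.
|zone P △ zone Q| = |zone P| + |zone Q| − 2·|zone P∩zone Q| = 18 + 66 − 20 = 64.00.

64.00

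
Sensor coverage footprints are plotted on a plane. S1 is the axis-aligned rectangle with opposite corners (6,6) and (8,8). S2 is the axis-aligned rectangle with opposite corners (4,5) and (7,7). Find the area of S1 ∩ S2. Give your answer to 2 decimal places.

1.00

|S1∩S2|: x∈[6,7], y∈[6,7] → 1·1 = 1.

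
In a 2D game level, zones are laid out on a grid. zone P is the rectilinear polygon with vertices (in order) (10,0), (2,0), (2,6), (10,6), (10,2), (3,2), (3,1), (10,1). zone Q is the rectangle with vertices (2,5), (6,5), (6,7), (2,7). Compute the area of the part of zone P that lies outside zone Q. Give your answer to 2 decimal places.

37.00

|zone P| = 41, |zone P∩zone Q| = 4.
|zone P ∖ zone Q| = |zone P| − |zone P∩zone Q| = 41 − 4 = 37.00.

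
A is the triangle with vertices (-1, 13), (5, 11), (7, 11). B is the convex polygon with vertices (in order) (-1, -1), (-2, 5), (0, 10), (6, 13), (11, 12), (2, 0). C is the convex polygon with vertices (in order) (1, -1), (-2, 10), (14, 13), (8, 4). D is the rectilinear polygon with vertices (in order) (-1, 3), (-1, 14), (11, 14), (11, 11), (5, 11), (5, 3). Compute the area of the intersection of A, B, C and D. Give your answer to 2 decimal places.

0.55

The intersection is the polygon with vertices (4.4,11.2), (5.429,11.393), (7,11), (5,11).
By the shoelace formula its area is 0.55.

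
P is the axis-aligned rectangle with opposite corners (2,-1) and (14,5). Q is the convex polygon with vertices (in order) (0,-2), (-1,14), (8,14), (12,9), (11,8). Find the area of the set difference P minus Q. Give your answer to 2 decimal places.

|P| = 72, |P∩Q| = 14.7682.
|P ∖ Q| = |P| − |P∩Q| = 72 − 14.7682 = 57.23.

57.23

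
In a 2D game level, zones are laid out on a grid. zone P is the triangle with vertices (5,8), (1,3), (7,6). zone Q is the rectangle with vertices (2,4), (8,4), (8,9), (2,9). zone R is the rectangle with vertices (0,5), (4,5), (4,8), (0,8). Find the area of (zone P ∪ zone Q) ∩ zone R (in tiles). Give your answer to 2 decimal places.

The region (zone P ∪ zone Q) ∩ zone R is the polygon with vertices (2,8), (4,8), (4,5), (2,5).
By the shoelace formula its area is 6.00.

6.00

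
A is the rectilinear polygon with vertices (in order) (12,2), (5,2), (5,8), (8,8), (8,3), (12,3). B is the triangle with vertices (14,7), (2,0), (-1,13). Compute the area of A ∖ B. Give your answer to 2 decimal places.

5.93

|A| = 22, |A∩B| = 16.0714.
|A ∖ B| = |A| − |A∩B| = 22 − 16.0714 = 5.93.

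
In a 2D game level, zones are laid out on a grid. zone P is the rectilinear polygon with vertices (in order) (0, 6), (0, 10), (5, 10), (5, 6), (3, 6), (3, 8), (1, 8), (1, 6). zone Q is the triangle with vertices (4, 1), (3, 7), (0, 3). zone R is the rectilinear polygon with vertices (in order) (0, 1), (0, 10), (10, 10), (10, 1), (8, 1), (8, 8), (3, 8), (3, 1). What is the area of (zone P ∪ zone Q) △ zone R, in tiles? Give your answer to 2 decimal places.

41.42

|zone P ∪ zone Q| = 26.9167.
|(zone P ∪ zone Q) ∩ zone R| = 20.25.
|(zone P ∪ zone Q) △ zone R| = 26.9167 + 55 − 40.5 = 41.42.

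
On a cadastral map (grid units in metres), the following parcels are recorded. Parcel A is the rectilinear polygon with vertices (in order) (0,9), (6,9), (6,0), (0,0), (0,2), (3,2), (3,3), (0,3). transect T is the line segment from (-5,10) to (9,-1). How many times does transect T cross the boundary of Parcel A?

2

The segment meets the boundary at (6,1.357), (0,6.071).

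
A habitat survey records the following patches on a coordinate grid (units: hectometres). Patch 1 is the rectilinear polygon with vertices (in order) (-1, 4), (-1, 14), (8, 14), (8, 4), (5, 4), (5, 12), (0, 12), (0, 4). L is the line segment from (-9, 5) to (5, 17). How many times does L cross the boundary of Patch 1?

The segment meets the boundary at (1.5,14), (-1,11.857).

2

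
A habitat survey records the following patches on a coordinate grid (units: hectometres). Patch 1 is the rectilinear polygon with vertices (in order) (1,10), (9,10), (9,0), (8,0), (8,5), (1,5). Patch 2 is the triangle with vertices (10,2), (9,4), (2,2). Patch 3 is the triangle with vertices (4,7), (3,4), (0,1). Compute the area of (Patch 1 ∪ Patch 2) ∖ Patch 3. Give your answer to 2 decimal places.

|Patch 1 ∪ Patch 2| = 51.1429.
|(Patch 1 ∪ Patch 2) ∩ Patch 3| = 0.6667.
|(Patch 1 ∪ Patch 2) ∖ Patch 3| = 51.1429 − 0.6667 = 50.48.

50.48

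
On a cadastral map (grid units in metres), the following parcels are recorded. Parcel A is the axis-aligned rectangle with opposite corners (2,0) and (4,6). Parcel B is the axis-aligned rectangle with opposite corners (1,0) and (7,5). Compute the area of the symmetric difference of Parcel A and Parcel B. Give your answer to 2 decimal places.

|Parcel A∩Parcel B|: x∈[2,4], y∈[0,5] → 2·5 = 10.
|Parcel A △ Parcel B| = |Parcel A| + |Parcel B| − 2·|Parcel A∩Parcel B| = 12 + 30 − 20 = 22.00.

22.00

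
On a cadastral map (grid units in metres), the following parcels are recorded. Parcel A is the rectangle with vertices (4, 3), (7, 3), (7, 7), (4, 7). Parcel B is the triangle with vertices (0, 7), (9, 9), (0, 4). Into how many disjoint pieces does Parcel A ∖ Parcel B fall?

1

Parcel A ∖ Parcel B is a single connected region.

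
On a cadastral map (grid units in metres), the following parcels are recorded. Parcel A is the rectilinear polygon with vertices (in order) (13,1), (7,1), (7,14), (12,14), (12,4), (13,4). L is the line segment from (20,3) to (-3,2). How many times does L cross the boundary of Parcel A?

2

The segment meets the boundary at (7,2.435), (13,2.696).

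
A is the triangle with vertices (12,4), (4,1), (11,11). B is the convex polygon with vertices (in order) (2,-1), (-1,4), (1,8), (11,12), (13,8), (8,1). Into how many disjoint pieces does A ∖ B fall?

1

A ∖ B is a single connected region.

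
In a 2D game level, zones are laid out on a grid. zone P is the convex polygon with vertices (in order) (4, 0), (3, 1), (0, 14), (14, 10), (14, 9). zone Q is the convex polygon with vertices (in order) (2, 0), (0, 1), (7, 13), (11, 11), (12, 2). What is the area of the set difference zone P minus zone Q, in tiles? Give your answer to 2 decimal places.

|zone P| = 100, |zone P∩zone Q| = 64.3203.
|zone P ∖ zone Q| = |zone P| − |zone P∩zone Q| = 100 − 64.3203 = 35.68.

35.68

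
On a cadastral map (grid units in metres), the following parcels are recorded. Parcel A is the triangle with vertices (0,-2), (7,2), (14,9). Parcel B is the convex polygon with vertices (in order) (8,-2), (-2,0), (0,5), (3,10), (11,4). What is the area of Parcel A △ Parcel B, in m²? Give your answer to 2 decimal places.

84.91

|Parcel A| = 10.5, |Parcel B| = 90.5, |Parcel A∩Parcel B| = 8.0438.
|Parcel A △ Parcel B| = |Parcel A| + |Parcel B| − 2·|Parcel A∩Parcel B| = 10.5 + 90.5 − 16.0876 = 84.91.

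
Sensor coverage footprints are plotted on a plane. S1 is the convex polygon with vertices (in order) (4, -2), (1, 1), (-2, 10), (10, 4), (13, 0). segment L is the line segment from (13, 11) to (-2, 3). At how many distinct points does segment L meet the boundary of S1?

The segment meets the boundary at (-0.019,4.057), (4.774,6.613).

2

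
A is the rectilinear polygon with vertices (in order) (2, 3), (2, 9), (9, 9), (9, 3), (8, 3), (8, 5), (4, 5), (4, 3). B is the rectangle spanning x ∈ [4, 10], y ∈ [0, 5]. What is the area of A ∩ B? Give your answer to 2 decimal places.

2.00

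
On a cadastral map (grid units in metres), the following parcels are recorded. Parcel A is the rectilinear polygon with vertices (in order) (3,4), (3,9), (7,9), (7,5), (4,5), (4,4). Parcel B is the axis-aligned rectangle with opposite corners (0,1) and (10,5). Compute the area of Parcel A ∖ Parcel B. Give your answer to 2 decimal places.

|Parcel A| = 17, |Parcel A∩Parcel B| = 1.
|Parcel A ∖ Parcel B| = |Parcel A| − |Parcel A∩Parcel B| = 17 − 1 = 16.00.

16.00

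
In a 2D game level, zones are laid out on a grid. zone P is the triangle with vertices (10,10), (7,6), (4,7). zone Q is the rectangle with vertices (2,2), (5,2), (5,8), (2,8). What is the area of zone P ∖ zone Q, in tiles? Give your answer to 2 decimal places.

|zone P| = 7.5, |zone P∩zone Q| = 0.4167.
|zone P ∖ zone Q| = |zone P| − |zone P∩zone Q| = 7.5 − 0.4167 = 7.08.

7.08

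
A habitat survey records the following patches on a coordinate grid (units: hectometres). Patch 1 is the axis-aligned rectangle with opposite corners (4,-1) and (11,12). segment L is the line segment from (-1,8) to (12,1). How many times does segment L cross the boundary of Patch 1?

The segment meets the boundary at (11,1.538), (4,5.308).

2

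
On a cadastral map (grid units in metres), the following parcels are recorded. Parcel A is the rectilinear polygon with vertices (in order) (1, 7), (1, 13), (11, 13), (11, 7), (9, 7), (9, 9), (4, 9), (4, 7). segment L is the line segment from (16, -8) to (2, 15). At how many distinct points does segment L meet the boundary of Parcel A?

The segment meets the boundary at (3.217,13), (5.652,9).

2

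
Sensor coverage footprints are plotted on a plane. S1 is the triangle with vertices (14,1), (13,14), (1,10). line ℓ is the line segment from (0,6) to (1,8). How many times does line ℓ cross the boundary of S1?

0

The segment lies entirely outside S1 and never meets its boundary.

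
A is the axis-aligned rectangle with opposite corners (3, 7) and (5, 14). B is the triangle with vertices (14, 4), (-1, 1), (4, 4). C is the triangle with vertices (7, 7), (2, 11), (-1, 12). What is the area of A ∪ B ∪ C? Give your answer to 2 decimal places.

31.45

By inclusion–exclusion:
Individual areas: |A| = 14, |B| = 15, |C| = 3.5.
|A∩B| = 0.
|A∩C| = 1.05.
|B∩C| = 0.
|A∩B∩C| = 0.
|A ∪ B ∪ C| = 32.5 − 1.05 + 0 = 31.45.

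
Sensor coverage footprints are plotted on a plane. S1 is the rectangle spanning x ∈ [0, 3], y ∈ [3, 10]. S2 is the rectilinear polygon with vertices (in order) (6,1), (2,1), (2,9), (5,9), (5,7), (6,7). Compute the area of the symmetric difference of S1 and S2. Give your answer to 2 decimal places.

|S1| = 21, |S2| = 30, |S1∩S2| = 6.
|S1 △ S2| = |S1| + |S2| − 2·|S1∩S2| = 21 + 30 − 12 = 39.00.

39.00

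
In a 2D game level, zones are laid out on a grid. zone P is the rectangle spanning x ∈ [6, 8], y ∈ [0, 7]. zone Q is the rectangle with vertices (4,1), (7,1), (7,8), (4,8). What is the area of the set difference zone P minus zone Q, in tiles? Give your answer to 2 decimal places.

8.00

|zone P∩zone Q|: x∈[6,7], y∈[1,7] → 1·6 = 6.
|zone P| = 14.
|zone P ∖ zone Q| = |zone P| − |zone P∩zone Q| = 14 − 6 = 8.00.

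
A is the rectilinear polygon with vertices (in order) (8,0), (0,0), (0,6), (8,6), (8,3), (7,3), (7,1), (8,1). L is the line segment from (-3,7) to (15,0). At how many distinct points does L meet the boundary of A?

The segment meets the boundary at (7.286,3), (0,5.833).

2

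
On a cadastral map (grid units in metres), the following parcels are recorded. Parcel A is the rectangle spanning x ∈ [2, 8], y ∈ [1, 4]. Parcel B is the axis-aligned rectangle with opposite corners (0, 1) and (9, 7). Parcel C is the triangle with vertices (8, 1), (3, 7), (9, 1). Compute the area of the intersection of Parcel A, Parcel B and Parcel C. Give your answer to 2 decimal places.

1.75

The intersection is the polygon with vertices (6,4), (8,2), (8,1), (5.5,4).
By the shoelace formula its area is 1.75.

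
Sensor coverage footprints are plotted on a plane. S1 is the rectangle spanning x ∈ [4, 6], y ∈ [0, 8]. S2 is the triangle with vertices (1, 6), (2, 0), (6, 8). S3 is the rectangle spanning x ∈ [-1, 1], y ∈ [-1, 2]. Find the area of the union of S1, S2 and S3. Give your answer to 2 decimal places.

34.80

By inclusion–exclusion:
Individual areas: |S1| = 16, |S2| = 16, |S3| = 6.
|S1∩S2| = 3.2.
|S1∩S3| = 0 (no overlap).
|S2∩S3| = 0.
|S1∩S2∩S3| = 0.
|S1 ∪ S2 ∪ S3| = 38 − 3.2 + 0 = 34.80.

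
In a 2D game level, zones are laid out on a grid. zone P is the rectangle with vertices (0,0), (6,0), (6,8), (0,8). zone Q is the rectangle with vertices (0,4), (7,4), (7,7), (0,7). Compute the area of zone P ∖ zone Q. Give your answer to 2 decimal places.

|zone P∩zone Q|: x∈[0,6], y∈[4,7] → 6·3 = 18.
|zone P| = 48.
|zone P ∖ zone Q| = |zone P| − |zone P∩zone Q| = 48 − 18 = 30.00.

30.00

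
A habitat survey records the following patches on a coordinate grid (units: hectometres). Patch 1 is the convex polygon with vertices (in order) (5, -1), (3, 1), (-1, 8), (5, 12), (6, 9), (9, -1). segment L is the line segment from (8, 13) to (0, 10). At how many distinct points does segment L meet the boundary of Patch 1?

2

The segment meets the boundary at (4.571,11.714), (5.037,11.889).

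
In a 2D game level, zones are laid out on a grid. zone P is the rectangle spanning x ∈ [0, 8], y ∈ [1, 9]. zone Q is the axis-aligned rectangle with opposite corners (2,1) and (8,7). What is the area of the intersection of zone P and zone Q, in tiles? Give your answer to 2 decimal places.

|zone P∩zone Q|: x∈[2,8], y∈[1,7] → 6·6 = 36.

36.00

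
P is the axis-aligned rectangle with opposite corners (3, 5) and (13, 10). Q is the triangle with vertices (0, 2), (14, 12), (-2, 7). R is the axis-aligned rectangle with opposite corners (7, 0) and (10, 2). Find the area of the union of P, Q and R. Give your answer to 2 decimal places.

80.81

By inclusion–exclusion:
Individual areas: |P| = 50, |Q| = 45, |R| = 6.
|P∩Q| = 20.1938.
|P∩R| = 0 (no overlap).
|Q∩R| = 0.
|P∩Q∩R| = 0.
|P ∪ Q ∪ R| = 101 − 20.1938 + 0 = 80.81.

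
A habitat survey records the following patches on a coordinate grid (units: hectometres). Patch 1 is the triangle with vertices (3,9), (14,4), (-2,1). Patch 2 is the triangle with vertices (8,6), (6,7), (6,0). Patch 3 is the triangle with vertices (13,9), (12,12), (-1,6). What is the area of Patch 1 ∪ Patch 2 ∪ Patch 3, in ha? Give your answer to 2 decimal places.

By inclusion–exclusion:
Individual areas: |Patch 1| = 56.5, |Patch 2| = 7, |Patch 3| = 22.5.
|Patch 1∩Patch 2| = 5.8889.
|Patch 1∩Patch 3| = 3.7782.
|Patch 2∩Patch 3| = 0.
|Patch 1∩Patch 2∩Patch 3| = 0.
|Patch 1 ∪ Patch 2 ∪ Patch 3| = 86 − 9.6671 + 0 = 76.33.

76.33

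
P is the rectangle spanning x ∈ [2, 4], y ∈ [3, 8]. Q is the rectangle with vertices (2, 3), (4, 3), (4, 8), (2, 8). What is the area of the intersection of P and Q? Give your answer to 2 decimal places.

10.00

|P∩Q|: x∈[2,4], y∈[3,8] → 2·5 = 10.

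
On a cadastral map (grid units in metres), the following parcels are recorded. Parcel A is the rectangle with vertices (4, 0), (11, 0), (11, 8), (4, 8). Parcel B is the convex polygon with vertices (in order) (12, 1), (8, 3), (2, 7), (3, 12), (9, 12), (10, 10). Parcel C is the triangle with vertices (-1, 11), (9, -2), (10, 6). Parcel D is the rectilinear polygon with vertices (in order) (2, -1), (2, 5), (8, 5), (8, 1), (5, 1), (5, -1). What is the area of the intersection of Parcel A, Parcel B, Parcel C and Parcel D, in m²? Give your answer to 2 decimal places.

3.00

The intersection is the polygon with vertices (5,5), (8,5), (8,3).
By the shoelace formula its area is 3.00.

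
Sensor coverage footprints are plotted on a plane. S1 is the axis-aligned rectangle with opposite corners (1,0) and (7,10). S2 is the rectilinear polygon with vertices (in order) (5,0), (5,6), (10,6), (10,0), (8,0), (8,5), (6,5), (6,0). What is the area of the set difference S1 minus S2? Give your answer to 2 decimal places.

53.00

|S1| = 60, |S1∩S2| = 7.
|S1 ∖ S2| = |S1| − |S1∩S2| = 60 − 7 = 53.00.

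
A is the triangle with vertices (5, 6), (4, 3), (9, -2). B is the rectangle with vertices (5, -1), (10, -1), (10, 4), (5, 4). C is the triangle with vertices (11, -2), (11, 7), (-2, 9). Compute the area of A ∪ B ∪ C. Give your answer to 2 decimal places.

By inclusion–exclusion:
Individual areas: |A| = 10, |B| = 25, |C| = 58.5.
|A∩B| = 6.75.
|A∩C| = 4.8133.
|B∩C| = 15.1783.
|A∩B∩C| = 2.7026.
|A ∪ B ∪ C| = 93.5 − 26.7417 + 2.7026 = 69.46.

69.46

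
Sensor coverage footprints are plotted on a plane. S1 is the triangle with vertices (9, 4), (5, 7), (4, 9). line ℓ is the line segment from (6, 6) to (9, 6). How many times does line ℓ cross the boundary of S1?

The segment meets the boundary at (7,6), (6.333,6).

2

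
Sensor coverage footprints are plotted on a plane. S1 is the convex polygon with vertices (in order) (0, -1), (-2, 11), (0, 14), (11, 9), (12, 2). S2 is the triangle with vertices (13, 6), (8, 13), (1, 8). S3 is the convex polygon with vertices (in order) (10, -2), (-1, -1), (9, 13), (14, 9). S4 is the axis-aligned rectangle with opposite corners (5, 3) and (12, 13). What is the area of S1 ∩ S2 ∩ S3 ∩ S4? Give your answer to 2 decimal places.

The intersection is the polygon with vertices (11.39,6.268), (5,7.333), (5,7.4), (7.333,10.667), (10.789,9.096), (11.036,8.75).
By the shoelace formula its area is 16.63.

16.63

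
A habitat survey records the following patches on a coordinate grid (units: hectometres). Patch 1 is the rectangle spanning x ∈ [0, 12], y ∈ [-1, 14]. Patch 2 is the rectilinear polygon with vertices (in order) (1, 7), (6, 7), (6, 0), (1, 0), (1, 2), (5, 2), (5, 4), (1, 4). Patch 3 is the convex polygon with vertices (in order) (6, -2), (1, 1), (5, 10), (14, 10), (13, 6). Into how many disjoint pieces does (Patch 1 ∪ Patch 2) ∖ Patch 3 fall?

(Patch 1 ∪ Patch 2) ∖ Patch 3 splits into 2 disjoint pieces (area 80.3333, area 15.0089).

2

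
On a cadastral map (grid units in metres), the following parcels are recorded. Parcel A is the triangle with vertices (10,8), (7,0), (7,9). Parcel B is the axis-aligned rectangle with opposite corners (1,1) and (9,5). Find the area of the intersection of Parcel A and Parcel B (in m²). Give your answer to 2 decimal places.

4.50

The intersection is the polygon with vertices (7.375,1), (7,1), (7,5), (8.875,5).
By the shoelace formula its area is 4.50.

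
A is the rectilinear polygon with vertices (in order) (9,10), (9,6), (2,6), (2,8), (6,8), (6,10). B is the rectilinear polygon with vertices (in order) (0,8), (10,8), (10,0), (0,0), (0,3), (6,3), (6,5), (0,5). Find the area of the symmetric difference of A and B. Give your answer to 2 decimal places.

60.00

|A| = 20, |B| = 68, |A∩B| = 14.
|A △ B| = |A| + |B| − 2·|A∩B| = 20 + 68 − 28 = 60.00.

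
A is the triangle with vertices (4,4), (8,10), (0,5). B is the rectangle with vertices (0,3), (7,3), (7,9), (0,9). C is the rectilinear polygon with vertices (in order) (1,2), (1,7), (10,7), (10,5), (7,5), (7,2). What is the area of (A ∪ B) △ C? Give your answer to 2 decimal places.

30.55

|A ∪ B| = 42.55.
|(A ∪ B) ∩ C| = 24.
|(A ∪ B) △ C| = 42.55 + 36 − 48 = 30.55.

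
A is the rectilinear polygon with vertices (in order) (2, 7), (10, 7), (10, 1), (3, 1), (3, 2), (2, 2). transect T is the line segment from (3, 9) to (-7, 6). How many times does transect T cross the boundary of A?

0

The segment lies entirely outside A and never meets its boundary.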